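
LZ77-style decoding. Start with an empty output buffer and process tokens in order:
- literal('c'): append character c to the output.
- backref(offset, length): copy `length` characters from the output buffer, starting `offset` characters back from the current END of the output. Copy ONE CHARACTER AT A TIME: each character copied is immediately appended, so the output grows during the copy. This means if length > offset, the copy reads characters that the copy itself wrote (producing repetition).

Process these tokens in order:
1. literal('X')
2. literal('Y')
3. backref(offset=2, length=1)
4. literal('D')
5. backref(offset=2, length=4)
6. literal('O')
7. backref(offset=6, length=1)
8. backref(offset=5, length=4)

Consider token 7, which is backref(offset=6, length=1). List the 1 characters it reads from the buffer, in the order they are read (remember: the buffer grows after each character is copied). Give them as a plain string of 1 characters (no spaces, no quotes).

Answer: D

Derivation:
Token 1: literal('X'). Output: "X"
Token 2: literal('Y'). Output: "XY"
Token 3: backref(off=2, len=1). Copied 'X' from pos 0. Output: "XYX"
Token 4: literal('D'). Output: "XYXD"
Token 5: backref(off=2, len=4) (overlapping!). Copied 'XDXD' from pos 2. Output: "XYXDXDXD"
Token 6: literal('O'). Output: "XYXDXDXDO"
Token 7: backref(off=6, len=1). Buffer before: "XYXDXDXDO" (len 9)
  byte 1: read out[3]='D', append. Buffer now: "XYXDXDXDOD"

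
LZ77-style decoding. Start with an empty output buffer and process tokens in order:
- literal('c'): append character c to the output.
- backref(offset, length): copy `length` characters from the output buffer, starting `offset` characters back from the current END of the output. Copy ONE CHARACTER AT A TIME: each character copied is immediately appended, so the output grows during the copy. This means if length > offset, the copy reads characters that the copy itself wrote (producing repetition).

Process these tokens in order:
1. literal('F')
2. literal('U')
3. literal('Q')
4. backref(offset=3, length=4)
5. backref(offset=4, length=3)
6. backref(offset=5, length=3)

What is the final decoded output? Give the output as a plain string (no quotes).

Answer: FUQFUQFFUQQFF

Derivation:
Token 1: literal('F'). Output: "F"
Token 2: literal('U'). Output: "FU"
Token 3: literal('Q'). Output: "FUQ"
Token 4: backref(off=3, len=4) (overlapping!). Copied 'FUQF' from pos 0. Output: "FUQFUQF"
Token 5: backref(off=4, len=3). Copied 'FUQ' from pos 3. Output: "FUQFUQFFUQ"
Token 6: backref(off=5, len=3). Copied 'QFF' from pos 5. Output: "FUQFUQFFUQQFF"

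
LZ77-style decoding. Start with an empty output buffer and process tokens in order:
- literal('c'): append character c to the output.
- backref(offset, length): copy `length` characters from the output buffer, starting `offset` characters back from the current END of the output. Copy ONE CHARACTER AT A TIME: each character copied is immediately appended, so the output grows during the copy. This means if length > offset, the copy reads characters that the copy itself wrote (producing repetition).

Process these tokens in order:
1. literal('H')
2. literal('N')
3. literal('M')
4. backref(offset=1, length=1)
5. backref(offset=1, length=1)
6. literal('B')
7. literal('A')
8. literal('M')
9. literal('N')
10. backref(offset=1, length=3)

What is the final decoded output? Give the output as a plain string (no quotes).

Token 1: literal('H'). Output: "H"
Token 2: literal('N'). Output: "HN"
Token 3: literal('M'). Output: "HNM"
Token 4: backref(off=1, len=1). Copied 'M' from pos 2. Output: "HNMM"
Token 5: backref(off=1, len=1). Copied 'M' from pos 3. Output: "HNMMM"
Token 6: literal('B'). Output: "HNMMMB"
Token 7: literal('A'). Output: "HNMMMBA"
Token 8: literal('M'). Output: "HNMMMBAM"
Token 9: literal('N'). Output: "HNMMMBAMN"
Token 10: backref(off=1, len=3) (overlapping!). Copied 'NNN' from pos 8. Output: "HNMMMBAMNNNN"

Answer: HNMMMBAMNNNN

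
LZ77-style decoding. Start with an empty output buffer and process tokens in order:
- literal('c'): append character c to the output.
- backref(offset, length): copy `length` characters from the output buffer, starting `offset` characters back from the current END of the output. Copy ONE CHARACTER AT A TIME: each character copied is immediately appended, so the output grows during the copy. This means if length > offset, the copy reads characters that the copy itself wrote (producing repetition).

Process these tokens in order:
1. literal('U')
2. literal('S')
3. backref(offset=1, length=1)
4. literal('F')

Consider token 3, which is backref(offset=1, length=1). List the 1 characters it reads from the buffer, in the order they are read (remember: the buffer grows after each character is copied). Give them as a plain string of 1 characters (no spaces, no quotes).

Answer: S

Derivation:
Token 1: literal('U'). Output: "U"
Token 2: literal('S'). Output: "US"
Token 3: backref(off=1, len=1). Buffer before: "US" (len 2)
  byte 1: read out[1]='S', append. Buffer now: "USS"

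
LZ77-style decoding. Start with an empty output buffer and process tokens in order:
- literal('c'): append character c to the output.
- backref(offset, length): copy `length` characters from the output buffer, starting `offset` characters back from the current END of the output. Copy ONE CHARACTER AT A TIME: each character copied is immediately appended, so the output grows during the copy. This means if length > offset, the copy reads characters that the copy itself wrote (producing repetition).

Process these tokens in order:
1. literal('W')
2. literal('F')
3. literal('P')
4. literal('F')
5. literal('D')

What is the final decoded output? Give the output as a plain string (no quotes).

Answer: WFPFD

Derivation:
Token 1: literal('W'). Output: "W"
Token 2: literal('F'). Output: "WF"
Token 3: literal('P'). Output: "WFP"
Token 4: literal('F'). Output: "WFPF"
Token 5: literal('D'). Output: "WFPFD"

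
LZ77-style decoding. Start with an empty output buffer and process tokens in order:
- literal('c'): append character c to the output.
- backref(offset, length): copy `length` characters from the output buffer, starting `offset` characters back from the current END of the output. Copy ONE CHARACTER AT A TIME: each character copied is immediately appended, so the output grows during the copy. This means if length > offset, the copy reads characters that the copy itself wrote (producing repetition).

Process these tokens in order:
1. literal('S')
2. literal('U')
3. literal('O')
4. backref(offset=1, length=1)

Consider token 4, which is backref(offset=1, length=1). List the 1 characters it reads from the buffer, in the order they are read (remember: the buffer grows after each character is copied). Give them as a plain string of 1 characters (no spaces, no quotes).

Token 1: literal('S'). Output: "S"
Token 2: literal('U'). Output: "SU"
Token 3: literal('O'). Output: "SUO"
Token 4: backref(off=1, len=1). Buffer before: "SUO" (len 3)
  byte 1: read out[2]='O', append. Buffer now: "SUOO"

Answer: O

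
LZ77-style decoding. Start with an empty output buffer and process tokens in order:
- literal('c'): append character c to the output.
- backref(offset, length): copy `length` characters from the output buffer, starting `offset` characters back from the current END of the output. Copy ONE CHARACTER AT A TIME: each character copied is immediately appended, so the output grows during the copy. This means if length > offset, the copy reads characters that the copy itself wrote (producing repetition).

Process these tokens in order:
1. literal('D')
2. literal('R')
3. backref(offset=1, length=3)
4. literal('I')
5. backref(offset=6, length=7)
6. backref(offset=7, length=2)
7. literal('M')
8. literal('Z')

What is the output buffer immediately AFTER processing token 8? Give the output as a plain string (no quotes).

Answer: DRRRRIDRRRRIDDRMZ

Derivation:
Token 1: literal('D'). Output: "D"
Token 2: literal('R'). Output: "DR"
Token 3: backref(off=1, len=3) (overlapping!). Copied 'RRR' from pos 1. Output: "DRRRR"
Token 4: literal('I'). Output: "DRRRRI"
Token 5: backref(off=6, len=7) (overlapping!). Copied 'DRRRRID' from pos 0. Output: "DRRRRIDRRRRID"
Token 6: backref(off=7, len=2). Copied 'DR' from pos 6. Output: "DRRRRIDRRRRIDDR"
Token 7: literal('M'). Output: "DRRRRIDRRRRIDDRM"
Token 8: literal('Z'). Output: "DRRRRIDRRRRIDDRMZ"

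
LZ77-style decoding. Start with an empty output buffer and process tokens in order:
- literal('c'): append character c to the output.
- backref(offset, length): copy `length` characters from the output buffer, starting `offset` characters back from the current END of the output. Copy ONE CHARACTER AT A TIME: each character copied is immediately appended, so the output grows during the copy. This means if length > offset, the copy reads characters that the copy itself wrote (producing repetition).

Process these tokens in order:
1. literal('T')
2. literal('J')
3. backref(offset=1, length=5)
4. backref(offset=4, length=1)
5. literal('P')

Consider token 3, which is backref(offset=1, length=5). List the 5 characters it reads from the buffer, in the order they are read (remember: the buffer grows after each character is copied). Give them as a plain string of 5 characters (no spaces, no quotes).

Answer: JJJJJ

Derivation:
Token 1: literal('T'). Output: "T"
Token 2: literal('J'). Output: "TJ"
Token 3: backref(off=1, len=5). Buffer before: "TJ" (len 2)
  byte 1: read out[1]='J', append. Buffer now: "TJJ"
  byte 2: read out[2]='J', append. Buffer now: "TJJJ"
  byte 3: read out[3]='J', append. Buffer now: "TJJJJ"
  byte 4: read out[4]='J', append. Buffer now: "TJJJJJ"
  byte 5: read out[5]='J', append. Buffer now: "TJJJJJJ"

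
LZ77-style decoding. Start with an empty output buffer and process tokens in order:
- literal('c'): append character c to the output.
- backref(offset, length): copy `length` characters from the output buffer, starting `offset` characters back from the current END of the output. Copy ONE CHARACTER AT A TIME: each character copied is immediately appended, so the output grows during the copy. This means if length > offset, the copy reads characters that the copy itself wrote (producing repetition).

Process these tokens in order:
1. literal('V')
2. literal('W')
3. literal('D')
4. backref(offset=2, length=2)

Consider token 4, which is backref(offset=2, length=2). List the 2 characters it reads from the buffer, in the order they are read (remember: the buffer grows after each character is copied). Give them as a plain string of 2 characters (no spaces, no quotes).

Answer: WD

Derivation:
Token 1: literal('V'). Output: "V"
Token 2: literal('W'). Output: "VW"
Token 3: literal('D'). Output: "VWD"
Token 4: backref(off=2, len=2). Buffer before: "VWD" (len 3)
  byte 1: read out[1]='W', append. Buffer now: "VWDW"
  byte 2: read out[2]='D', append. Buffer now: "VWDWD"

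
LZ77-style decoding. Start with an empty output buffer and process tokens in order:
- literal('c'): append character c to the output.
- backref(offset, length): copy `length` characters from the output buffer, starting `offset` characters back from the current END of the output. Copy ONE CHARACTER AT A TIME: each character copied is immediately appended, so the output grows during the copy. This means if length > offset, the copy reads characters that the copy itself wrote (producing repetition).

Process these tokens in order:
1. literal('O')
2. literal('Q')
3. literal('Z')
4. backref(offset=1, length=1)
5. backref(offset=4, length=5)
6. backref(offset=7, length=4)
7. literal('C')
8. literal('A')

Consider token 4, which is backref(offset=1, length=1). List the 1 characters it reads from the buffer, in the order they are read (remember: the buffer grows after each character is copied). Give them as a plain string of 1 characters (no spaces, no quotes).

Token 1: literal('O'). Output: "O"
Token 2: literal('Q'). Output: "OQ"
Token 3: literal('Z'). Output: "OQZ"
Token 4: backref(off=1, len=1). Buffer before: "OQZ" (len 3)
  byte 1: read out[2]='Z', append. Buffer now: "OQZZ"

Answer: Z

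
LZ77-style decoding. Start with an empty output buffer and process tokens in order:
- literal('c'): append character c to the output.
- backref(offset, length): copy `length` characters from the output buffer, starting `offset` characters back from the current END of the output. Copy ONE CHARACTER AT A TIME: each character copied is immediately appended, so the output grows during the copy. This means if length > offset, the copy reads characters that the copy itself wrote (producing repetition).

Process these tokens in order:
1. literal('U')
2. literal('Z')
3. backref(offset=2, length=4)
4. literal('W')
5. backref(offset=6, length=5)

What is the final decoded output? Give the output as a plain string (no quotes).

Token 1: literal('U'). Output: "U"
Token 2: literal('Z'). Output: "UZ"
Token 3: backref(off=2, len=4) (overlapping!). Copied 'UZUZ' from pos 0. Output: "UZUZUZ"
Token 4: literal('W'). Output: "UZUZUZW"
Token 5: backref(off=6, len=5). Copied 'ZUZUZ' from pos 1. Output: "UZUZUZWZUZUZ"

Answer: UZUZUZWZUZUZ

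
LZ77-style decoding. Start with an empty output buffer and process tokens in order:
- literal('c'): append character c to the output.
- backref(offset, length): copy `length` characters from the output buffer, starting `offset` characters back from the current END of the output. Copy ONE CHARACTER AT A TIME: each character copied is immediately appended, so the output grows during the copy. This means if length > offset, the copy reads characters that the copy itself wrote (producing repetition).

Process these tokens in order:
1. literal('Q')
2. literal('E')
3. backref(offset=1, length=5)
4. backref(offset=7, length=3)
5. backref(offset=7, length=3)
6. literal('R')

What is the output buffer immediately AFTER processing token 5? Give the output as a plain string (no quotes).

Answer: QEEEEEEQEEEEE

Derivation:
Token 1: literal('Q'). Output: "Q"
Token 2: literal('E'). Output: "QE"
Token 3: backref(off=1, len=5) (overlapping!). Copied 'EEEEE' from pos 1. Output: "QEEEEEE"
Token 4: backref(off=7, len=3). Copied 'QEE' from pos 0. Output: "QEEEEEEQEE"
Token 5: backref(off=7, len=3). Copied 'EEE' from pos 3. Output: "QEEEEEEQEEEEE"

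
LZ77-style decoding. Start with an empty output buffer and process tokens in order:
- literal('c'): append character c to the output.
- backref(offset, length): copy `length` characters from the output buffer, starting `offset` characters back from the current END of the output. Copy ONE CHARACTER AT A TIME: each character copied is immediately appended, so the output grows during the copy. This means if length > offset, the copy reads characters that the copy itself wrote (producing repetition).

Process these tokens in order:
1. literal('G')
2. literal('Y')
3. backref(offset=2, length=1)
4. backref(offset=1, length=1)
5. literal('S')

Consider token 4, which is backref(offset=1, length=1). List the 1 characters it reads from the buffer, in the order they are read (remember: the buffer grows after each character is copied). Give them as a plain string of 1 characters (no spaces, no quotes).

Answer: G

Derivation:
Token 1: literal('G'). Output: "G"
Token 2: literal('Y'). Output: "GY"
Token 3: backref(off=2, len=1). Copied 'G' from pos 0. Output: "GYG"
Token 4: backref(off=1, len=1). Buffer before: "GYG" (len 3)
  byte 1: read out[2]='G', append. Buffer now: "GYGG"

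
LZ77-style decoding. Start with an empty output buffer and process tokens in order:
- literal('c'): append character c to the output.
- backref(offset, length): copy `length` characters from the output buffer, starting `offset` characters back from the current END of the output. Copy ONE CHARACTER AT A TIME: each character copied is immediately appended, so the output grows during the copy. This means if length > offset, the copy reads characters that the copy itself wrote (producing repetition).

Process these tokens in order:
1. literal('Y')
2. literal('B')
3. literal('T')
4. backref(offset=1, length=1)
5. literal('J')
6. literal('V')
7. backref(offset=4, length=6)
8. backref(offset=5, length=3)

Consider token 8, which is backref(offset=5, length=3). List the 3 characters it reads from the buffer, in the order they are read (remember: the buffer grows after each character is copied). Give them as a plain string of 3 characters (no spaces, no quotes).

Token 1: literal('Y'). Output: "Y"
Token 2: literal('B'). Output: "YB"
Token 3: literal('T'). Output: "YBT"
Token 4: backref(off=1, len=1). Copied 'T' from pos 2. Output: "YBTT"
Token 5: literal('J'). Output: "YBTTJ"
Token 6: literal('V'). Output: "YBTTJV"
Token 7: backref(off=4, len=6) (overlapping!). Copied 'TTJVTT' from pos 2. Output: "YBTTJVTTJVTT"
Token 8: backref(off=5, len=3). Buffer before: "YBTTJVTTJVTT" (len 12)
  byte 1: read out[7]='T', append. Buffer now: "YBTTJVTTJVTTT"
  byte 2: read out[8]='J', append. Buffer now: "YBTTJVTTJVTTTJ"
  byte 3: read out[9]='V', append. Buffer now: "YBTTJVTTJVTTTJV"

Answer: TJV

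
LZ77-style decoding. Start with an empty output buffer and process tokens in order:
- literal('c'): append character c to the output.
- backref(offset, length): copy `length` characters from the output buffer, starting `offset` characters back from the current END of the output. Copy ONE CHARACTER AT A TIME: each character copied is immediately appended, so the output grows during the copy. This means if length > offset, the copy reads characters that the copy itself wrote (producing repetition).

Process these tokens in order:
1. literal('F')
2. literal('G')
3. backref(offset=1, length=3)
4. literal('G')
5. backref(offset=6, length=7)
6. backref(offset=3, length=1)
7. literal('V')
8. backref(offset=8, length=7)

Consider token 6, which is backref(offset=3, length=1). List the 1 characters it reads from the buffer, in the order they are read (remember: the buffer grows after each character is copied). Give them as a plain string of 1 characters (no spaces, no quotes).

Answer: G

Derivation:
Token 1: literal('F'). Output: "F"
Token 2: literal('G'). Output: "FG"
Token 3: backref(off=1, len=3) (overlapping!). Copied 'GGG' from pos 1. Output: "FGGGG"
Token 4: literal('G'). Output: "FGGGGG"
Token 5: backref(off=6, len=7) (overlapping!). Copied 'FGGGGGF' from pos 0. Output: "FGGGGGFGGGGGF"
Token 6: backref(off=3, len=1). Buffer before: "FGGGGGFGGGGGF" (len 13)
  byte 1: read out[10]='G', append. Buffer now: "FGGGGGFGGGGGFG"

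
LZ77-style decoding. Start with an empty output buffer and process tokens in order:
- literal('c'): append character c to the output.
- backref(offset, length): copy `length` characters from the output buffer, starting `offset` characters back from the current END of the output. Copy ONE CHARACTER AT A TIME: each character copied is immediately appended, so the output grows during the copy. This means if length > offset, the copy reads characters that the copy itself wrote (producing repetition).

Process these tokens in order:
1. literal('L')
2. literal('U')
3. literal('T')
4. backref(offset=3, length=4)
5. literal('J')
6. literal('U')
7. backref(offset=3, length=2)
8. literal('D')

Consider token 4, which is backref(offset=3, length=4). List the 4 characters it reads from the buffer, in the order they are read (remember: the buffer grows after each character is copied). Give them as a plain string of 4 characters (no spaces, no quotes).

Token 1: literal('L'). Output: "L"
Token 2: literal('U'). Output: "LU"
Token 3: literal('T'). Output: "LUT"
Token 4: backref(off=3, len=4). Buffer before: "LUT" (len 3)
  byte 1: read out[0]='L', append. Buffer now: "LUTL"
  byte 2: read out[1]='U', append. Buffer now: "LUTLU"
  byte 3: read out[2]='T', append. Buffer now: "LUTLUT"
  byte 4: read out[3]='L', append. Buffer now: "LUTLUTL"

Answer: LUTL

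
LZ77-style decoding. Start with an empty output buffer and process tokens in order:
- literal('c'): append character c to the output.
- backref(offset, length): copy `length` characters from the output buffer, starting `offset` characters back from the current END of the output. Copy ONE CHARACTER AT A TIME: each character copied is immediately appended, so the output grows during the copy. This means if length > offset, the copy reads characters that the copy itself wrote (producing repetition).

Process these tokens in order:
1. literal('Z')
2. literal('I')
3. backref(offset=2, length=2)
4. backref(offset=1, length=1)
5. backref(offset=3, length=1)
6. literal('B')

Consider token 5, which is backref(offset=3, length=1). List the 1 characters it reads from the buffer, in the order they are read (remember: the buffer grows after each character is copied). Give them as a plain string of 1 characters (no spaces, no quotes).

Token 1: literal('Z'). Output: "Z"
Token 2: literal('I'). Output: "ZI"
Token 3: backref(off=2, len=2). Copied 'ZI' from pos 0. Output: "ZIZI"
Token 4: backref(off=1, len=1). Copied 'I' from pos 3. Output: "ZIZII"
Token 5: backref(off=3, len=1). Buffer before: "ZIZII" (len 5)
  byte 1: read out[2]='Z', append. Buffer now: "ZIZIIZ"

Answer: Z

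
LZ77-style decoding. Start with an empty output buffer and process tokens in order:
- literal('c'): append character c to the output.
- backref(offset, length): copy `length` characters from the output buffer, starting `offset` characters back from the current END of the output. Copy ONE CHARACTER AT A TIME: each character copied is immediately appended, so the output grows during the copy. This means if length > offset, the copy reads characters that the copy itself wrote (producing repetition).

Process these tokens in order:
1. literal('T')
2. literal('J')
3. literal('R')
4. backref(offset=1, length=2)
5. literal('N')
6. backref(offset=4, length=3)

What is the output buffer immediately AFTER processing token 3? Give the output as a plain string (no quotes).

Token 1: literal('T'). Output: "T"
Token 2: literal('J'). Output: "TJ"
Token 3: literal('R'). Output: "TJR"

Answer: TJR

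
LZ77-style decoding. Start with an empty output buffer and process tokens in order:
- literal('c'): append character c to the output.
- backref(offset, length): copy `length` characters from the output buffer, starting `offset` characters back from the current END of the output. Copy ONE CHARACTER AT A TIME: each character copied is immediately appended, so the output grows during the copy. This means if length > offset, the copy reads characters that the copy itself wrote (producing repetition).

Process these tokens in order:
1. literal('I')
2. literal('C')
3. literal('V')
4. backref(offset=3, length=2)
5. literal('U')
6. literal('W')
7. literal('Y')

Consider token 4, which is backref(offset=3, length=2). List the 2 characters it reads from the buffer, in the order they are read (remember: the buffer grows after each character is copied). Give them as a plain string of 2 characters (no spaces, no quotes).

Token 1: literal('I'). Output: "I"
Token 2: literal('C'). Output: "IC"
Token 3: literal('V'). Output: "ICV"
Token 4: backref(off=3, len=2). Buffer before: "ICV" (len 3)
  byte 1: read out[0]='I', append. Buffer now: "ICVI"
  byte 2: read out[1]='C', append. Buffer now: "ICVIC"

Answer: IC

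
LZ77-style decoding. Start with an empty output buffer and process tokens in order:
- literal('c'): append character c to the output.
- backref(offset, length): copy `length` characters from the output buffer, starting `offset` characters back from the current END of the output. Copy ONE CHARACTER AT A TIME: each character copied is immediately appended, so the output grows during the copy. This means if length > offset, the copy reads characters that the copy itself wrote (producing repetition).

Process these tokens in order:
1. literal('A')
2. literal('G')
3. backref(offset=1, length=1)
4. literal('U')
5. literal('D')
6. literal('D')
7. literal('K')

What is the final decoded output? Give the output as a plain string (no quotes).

Token 1: literal('A'). Output: "A"
Token 2: literal('G'). Output: "AG"
Token 3: backref(off=1, len=1). Copied 'G' from pos 1. Output: "AGG"
Token 4: literal('U'). Output: "AGGU"
Token 5: literal('D'). Output: "AGGUD"
Token 6: literal('D'). Output: "AGGUDD"
Token 7: literal('K'). Output: "AGGUDDK"

Answer: AGGUDDK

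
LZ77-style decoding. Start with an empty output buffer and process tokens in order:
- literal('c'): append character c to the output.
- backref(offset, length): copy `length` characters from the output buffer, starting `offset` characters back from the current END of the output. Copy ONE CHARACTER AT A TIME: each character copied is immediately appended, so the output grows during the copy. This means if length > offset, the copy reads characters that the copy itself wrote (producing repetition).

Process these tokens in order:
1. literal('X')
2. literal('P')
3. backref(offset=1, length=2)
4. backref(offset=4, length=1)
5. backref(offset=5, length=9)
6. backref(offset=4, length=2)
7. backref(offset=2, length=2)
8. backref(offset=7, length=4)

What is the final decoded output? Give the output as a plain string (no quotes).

Token 1: literal('X'). Output: "X"
Token 2: literal('P'). Output: "XP"
Token 3: backref(off=1, len=2) (overlapping!). Copied 'PP' from pos 1. Output: "XPPP"
Token 4: backref(off=4, len=1). Copied 'X' from pos 0. Output: "XPPPX"
Token 5: backref(off=5, len=9) (overlapping!). Copied 'XPPPXXPPP' from pos 0. Output: "XPPPXXPPPXXPPP"
Token 6: backref(off=4, len=2). Copied 'XP' from pos 10. Output: "XPPPXXPPPXXPPPXP"
Token 7: backref(off=2, len=2). Copied 'XP' from pos 14. Output: "XPPPXXPPPXXPPPXPXP"
Token 8: backref(off=7, len=4). Copied 'PPPX' from pos 11. Output: "XPPPXXPPPXXPPPXPXPPPPX"

Answer: XPPPXXPPPXXPPPXPXPPPPX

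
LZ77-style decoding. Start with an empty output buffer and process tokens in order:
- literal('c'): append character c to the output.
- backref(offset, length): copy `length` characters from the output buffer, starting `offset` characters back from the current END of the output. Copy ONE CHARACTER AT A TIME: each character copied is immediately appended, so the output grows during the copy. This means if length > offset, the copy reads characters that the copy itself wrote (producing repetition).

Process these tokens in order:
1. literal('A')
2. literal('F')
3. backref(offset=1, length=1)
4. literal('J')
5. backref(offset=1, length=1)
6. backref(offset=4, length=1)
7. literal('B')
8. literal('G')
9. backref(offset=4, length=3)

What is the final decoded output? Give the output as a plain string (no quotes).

Token 1: literal('A'). Output: "A"
Token 2: literal('F'). Output: "AF"
Token 3: backref(off=1, len=1). Copied 'F' from pos 1. Output: "AFF"
Token 4: literal('J'). Output: "AFFJ"
Token 5: backref(off=1, len=1). Copied 'J' from pos 3. Output: "AFFJJ"
Token 6: backref(off=4, len=1). Copied 'F' from pos 1. Output: "AFFJJF"
Token 7: literal('B'). Output: "AFFJJFB"
Token 8: literal('G'). Output: "AFFJJFBG"
Token 9: backref(off=4, len=3). Copied 'JFB' from pos 4. Output: "AFFJJFBGJFB"

Answer: AFFJJFBGJFB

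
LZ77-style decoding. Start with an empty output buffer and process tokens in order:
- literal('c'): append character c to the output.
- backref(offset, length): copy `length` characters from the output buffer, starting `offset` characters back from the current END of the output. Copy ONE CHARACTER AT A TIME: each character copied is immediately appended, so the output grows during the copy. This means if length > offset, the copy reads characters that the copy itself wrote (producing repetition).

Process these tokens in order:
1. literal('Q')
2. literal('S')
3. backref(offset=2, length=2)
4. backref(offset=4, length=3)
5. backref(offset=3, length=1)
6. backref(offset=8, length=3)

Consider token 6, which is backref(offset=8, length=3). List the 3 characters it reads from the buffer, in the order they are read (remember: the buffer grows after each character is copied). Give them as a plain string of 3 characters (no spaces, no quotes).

Answer: QSQ

Derivation:
Token 1: literal('Q'). Output: "Q"
Token 2: literal('S'). Output: "QS"
Token 3: backref(off=2, len=2). Copied 'QS' from pos 0. Output: "QSQS"
Token 4: backref(off=4, len=3). Copied 'QSQ' from pos 0. Output: "QSQSQSQ"
Token 5: backref(off=3, len=1). Copied 'Q' from pos 4. Output: "QSQSQSQQ"
Token 6: backref(off=8, len=3). Buffer before: "QSQSQSQQ" (len 8)
  byte 1: read out[0]='Q', append. Buffer now: "QSQSQSQQQ"
  byte 2: read out[1]='S', append. Buffer now: "QSQSQSQQQS"
  byte 3: read out[2]='Q', append. Buffer now: "QSQSQSQQQSQ"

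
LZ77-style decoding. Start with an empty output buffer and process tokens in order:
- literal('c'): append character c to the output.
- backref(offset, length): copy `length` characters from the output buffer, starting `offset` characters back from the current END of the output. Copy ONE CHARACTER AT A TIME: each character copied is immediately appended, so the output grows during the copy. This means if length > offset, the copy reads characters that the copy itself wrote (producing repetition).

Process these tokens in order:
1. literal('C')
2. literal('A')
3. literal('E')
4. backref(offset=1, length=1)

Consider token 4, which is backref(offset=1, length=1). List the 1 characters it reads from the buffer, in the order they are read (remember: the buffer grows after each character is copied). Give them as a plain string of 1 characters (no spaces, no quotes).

Answer: E

Derivation:
Token 1: literal('C'). Output: "C"
Token 2: literal('A'). Output: "CA"
Token 3: literal('E'). Output: "CAE"
Token 4: backref(off=1, len=1). Buffer before: "CAE" (len 3)
  byte 1: read out[2]='E', append. Buffer now: "CAEE"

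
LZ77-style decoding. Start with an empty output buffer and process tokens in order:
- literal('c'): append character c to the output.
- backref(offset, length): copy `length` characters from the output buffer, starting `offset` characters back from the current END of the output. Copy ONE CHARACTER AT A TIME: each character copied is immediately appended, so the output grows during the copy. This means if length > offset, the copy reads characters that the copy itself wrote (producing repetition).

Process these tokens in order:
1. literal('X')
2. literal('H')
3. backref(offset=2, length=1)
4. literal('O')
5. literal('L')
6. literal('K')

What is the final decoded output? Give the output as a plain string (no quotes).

Token 1: literal('X'). Output: "X"
Token 2: literal('H'). Output: "XH"
Token 3: backref(off=2, len=1). Copied 'X' from pos 0. Output: "XHX"
Token 4: literal('O'). Output: "XHXO"
Token 5: literal('L'). Output: "XHXOL"
Token 6: literal('K'). Output: "XHXOLK"

Answer: XHXOLK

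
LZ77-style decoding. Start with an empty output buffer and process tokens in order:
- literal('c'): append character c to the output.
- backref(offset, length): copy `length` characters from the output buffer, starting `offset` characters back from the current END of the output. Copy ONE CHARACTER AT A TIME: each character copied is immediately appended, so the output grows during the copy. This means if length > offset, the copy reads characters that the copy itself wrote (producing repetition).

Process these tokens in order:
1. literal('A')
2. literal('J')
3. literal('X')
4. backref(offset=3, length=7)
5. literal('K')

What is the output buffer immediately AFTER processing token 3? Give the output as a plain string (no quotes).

Token 1: literal('A'). Output: "A"
Token 2: literal('J'). Output: "AJ"
Token 3: literal('X'). Output: "AJX"

Answer: AJX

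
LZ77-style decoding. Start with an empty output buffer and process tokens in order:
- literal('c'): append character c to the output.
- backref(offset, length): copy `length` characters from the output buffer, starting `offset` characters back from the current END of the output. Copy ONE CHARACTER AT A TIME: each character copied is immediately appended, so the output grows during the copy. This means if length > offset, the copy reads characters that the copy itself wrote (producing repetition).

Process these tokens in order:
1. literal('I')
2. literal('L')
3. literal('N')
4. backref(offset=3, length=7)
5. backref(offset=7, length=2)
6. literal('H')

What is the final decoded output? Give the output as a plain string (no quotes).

Token 1: literal('I'). Output: "I"
Token 2: literal('L'). Output: "IL"
Token 3: literal('N'). Output: "ILN"
Token 4: backref(off=3, len=7) (overlapping!). Copied 'ILNILNI' from pos 0. Output: "ILNILNILNI"
Token 5: backref(off=7, len=2). Copied 'IL' from pos 3. Output: "ILNILNILNIIL"
Token 6: literal('H'). Output: "ILNILNILNIILH"

Answer: ILNILNILNIILH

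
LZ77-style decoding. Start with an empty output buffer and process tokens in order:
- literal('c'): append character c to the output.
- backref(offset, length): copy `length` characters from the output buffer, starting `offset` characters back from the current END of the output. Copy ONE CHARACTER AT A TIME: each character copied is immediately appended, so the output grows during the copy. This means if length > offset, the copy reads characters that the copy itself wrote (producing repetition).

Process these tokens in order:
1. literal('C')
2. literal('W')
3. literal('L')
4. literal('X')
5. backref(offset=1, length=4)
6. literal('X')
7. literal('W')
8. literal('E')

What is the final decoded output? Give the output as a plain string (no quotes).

Token 1: literal('C'). Output: "C"
Token 2: literal('W'). Output: "CW"
Token 3: literal('L'). Output: "CWL"
Token 4: literal('X'). Output: "CWLX"
Token 5: backref(off=1, len=4) (overlapping!). Copied 'XXXX' from pos 3. Output: "CWLXXXXX"
Token 6: literal('X'). Output: "CWLXXXXXX"
Token 7: literal('W'). Output: "CWLXXXXXXW"
Token 8: literal('E'). Output: "CWLXXXXXXWE"

Answer: CWLXXXXXXWE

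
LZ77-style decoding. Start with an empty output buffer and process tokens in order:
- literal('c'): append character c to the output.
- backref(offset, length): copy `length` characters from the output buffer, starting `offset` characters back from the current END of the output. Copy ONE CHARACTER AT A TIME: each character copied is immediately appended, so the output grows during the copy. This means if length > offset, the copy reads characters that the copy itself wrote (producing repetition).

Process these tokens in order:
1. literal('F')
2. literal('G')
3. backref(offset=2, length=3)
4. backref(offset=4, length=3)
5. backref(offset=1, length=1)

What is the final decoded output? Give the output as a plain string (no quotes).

Answer: FGFGFGFGG

Derivation:
Token 1: literal('F'). Output: "F"
Token 2: literal('G'). Output: "FG"
Token 3: backref(off=2, len=3) (overlapping!). Copied 'FGF' from pos 0. Output: "FGFGF"
Token 4: backref(off=4, len=3). Copied 'GFG' from pos 1. Output: "FGFGFGFG"
Token 5: backref(off=1, len=1). Copied 'G' from pos 7. Output: "FGFGFGFGG"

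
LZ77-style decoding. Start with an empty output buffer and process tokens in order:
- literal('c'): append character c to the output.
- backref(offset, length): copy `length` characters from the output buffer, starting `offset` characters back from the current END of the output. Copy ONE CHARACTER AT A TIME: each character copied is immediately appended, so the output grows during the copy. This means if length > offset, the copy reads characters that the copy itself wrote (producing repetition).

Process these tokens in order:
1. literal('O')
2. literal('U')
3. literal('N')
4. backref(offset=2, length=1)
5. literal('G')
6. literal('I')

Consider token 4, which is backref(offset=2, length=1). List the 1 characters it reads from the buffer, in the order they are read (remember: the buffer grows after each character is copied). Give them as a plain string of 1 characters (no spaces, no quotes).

Token 1: literal('O'). Output: "O"
Token 2: literal('U'). Output: "OU"
Token 3: literal('N'). Output: "OUN"
Token 4: backref(off=2, len=1). Buffer before: "OUN" (len 3)
  byte 1: read out[1]='U', append. Buffer now: "OUNU"

Answer: U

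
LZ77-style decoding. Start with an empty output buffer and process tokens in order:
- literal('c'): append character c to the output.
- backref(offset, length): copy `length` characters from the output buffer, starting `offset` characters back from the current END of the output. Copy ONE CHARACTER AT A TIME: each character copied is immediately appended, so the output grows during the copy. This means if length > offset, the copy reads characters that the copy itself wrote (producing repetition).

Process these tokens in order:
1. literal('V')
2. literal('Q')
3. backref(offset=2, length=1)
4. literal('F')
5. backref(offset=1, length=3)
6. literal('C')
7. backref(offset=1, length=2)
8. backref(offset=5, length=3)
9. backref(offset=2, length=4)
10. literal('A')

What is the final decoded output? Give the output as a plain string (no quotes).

Token 1: literal('V'). Output: "V"
Token 2: literal('Q'). Output: "VQ"
Token 3: backref(off=2, len=1). Copied 'V' from pos 0. Output: "VQV"
Token 4: literal('F'). Output: "VQVF"
Token 5: backref(off=1, len=3) (overlapping!). Copied 'FFF' from pos 3. Output: "VQVFFFF"
Token 6: literal('C'). Output: "VQVFFFFC"
Token 7: backref(off=1, len=2) (overlapping!). Copied 'CC' from pos 7. Output: "VQVFFFFCCC"
Token 8: backref(off=5, len=3). Copied 'FFC' from pos 5. Output: "VQVFFFFCCCFFC"
Token 9: backref(off=2, len=4) (overlapping!). Copied 'FCFC' from pos 11. Output: "VQVFFFFCCCFFCFCFC"
Token 10: literal('A'). Output: "VQVFFFFCCCFFCFCFCA"

Answer: VQVFFFFCCCFFCFCFCA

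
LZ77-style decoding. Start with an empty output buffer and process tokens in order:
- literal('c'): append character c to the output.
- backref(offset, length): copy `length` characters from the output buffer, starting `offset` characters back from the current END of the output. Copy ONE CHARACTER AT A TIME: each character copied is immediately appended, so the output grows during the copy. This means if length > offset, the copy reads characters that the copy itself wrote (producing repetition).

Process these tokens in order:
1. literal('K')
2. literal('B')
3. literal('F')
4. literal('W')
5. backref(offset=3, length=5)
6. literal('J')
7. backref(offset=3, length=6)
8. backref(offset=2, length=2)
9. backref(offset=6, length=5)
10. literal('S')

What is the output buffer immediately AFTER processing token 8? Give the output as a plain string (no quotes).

Token 1: literal('K'). Output: "K"
Token 2: literal('B'). Output: "KB"
Token 3: literal('F'). Output: "KBF"
Token 4: literal('W'). Output: "KBFW"
Token 5: backref(off=3, len=5) (overlapping!). Copied 'BFWBF' from pos 1. Output: "KBFWBFWBF"
Token 6: literal('J'). Output: "KBFWBFWBFJ"
Token 7: backref(off=3, len=6) (overlapping!). Copied 'BFJBFJ' from pos 7. Output: "KBFWBFWBFJBFJBFJ"
Token 8: backref(off=2, len=2). Copied 'FJ' from pos 14. Output: "KBFWBFWBFJBFJBFJFJ"

Answer: KBFWBFWBFJBFJBFJFJ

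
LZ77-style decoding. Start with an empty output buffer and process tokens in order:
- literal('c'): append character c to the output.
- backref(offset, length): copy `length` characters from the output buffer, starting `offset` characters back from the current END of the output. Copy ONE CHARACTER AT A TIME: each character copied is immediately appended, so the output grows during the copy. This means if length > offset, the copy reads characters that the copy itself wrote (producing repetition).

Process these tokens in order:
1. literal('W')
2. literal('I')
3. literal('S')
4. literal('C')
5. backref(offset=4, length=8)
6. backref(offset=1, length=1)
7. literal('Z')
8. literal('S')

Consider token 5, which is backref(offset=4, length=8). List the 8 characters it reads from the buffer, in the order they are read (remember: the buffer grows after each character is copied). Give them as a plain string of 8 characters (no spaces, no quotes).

Token 1: literal('W'). Output: "W"
Token 2: literal('I'). Output: "WI"
Token 3: literal('S'). Output: "WIS"
Token 4: literal('C'). Output: "WISC"
Token 5: backref(off=4, len=8). Buffer before: "WISC" (len 4)
  byte 1: read out[0]='W', append. Buffer now: "WISCW"
  byte 2: read out[1]='I', append. Buffer now: "WISCWI"
  byte 3: read out[2]='S', append. Buffer now: "WISCWIS"
  byte 4: read out[3]='C', append. Buffer now: "WISCWISC"
  byte 5: read out[4]='W', append. Buffer now: "WISCWISCW"
  byte 6: read out[5]='I', append. Buffer now: "WISCWISCWI"
  byte 7: read out[6]='S', append. Buffer now: "WISCWISCWIS"
  byte 8: read out[7]='C', append. Buffer now: "WISCWISCWISC"

Answer: WISCWISC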